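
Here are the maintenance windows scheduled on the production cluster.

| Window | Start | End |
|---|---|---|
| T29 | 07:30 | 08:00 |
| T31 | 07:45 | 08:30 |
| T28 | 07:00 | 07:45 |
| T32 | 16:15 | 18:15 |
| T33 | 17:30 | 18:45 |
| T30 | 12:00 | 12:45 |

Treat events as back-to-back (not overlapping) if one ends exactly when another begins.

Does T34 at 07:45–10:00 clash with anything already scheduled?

Yes — it overlaps T29, T31

T28: ends 07:45 at or before T34 starts 07:45 → clear.
T29: starts 07:30 before T34 ends 10:00, and ends 08:00 after T34 starts 07:45 → overlap.
T31: starts 07:45 before T34 ends 10:00, and ends 08:30 after T34 starts 07:45 → overlap.
T30: starts 12:00 at or after T34 ends 10:00 → clear.
T32: starts 16:15 at or after T34 ends 10:00 → clear.
T33: starts 17:30 at or after T34 ends 10:00 → clear.
T34 overlaps T29, T31.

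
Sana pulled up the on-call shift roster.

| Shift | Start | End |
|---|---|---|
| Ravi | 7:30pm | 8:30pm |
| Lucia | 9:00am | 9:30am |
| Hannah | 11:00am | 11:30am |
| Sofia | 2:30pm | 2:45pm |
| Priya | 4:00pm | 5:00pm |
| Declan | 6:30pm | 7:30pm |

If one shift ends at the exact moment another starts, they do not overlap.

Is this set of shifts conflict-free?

Yes

Sorted by start: Lucia, Hannah, Sofia, Priya, Declan, Ravi.
Hannah starts after Lucia ends — done with Lucia.
Sofia starts after Hannah ends — done with Hannah.
Priya starts after Sofia ends — done with Sofia.
Declan starts after Priya ends — done with Priya.
Ravi starts exactly when Declan ends (back-to-back, no overlap).
Every pair is clear; the schedule has no overlaps.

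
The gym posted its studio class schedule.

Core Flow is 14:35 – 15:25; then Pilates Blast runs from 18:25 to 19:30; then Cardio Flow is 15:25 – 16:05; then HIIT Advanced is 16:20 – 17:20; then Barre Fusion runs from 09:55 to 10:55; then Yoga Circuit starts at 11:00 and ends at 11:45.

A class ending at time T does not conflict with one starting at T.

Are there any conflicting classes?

Sorted by start: Barre Fusion, Yoga Circuit, Core Flow, Cardio Flow, HIIT Advanced, Pilates Blast.
Yoga Circuit starts after Barre Fusion ends; Barre Fusion is clear from here.
Core Flow starts after Yoga Circuit ends; Yoga Circuit is clear from here.
Cardio Flow starts exactly when Core Flow ends (back-to-back, no overlap); Core Flow is clear from here.
HIIT Advanced starts after Cardio Flow ends; Cardio Flow is clear from here.
Pilates Blast starts after HIIT Advanced ends.
Every pair is clear; the schedule has no overlaps.

No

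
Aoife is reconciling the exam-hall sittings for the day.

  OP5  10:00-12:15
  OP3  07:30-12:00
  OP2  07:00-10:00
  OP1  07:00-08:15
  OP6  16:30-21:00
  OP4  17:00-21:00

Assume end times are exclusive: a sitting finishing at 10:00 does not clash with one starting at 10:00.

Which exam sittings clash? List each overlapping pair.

Check each pair: they overlap iff neither finishes before the other starts.
Sorted by start: OP1, OP2, OP3, OP5, OP6, OP4.
OP2 starts before OP1 ends → OP1 and OP2 overlap.
OP3 starts before OP1 ends → OP1 and OP3 overlap.
OP5 starts after OP1 ends, so nothing later overlaps OP1 either.
OP3 starts before OP2 ends → OP2 and OP3 overlap.
OP5 starts exactly when OP2 ends (back-to-back, no overlap), so nothing later overlaps OP2 either.
OP5 starts before OP3 ends → OP3 and OP5 overlap.
OP6 starts after OP3 ends, so nothing later overlaps OP3 either.
OP6 starts after OP5 ends, so nothing later overlaps OP5 either.
OP4 starts before OP6 ends → OP6 and OP4 overlap.

OP1 & OP2, OP1 & OP3, OP2 & OP3, OP3 & OP5, OP4 & OP6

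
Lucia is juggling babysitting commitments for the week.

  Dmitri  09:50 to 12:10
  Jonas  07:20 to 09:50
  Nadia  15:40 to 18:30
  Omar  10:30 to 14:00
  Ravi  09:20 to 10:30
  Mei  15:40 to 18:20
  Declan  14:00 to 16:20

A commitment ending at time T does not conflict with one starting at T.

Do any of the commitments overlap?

Sorted by start: Jonas, Ravi, Dmitri, Omar, Declan, Nadia, Mei.
Ravi starts before Jonas ends → Jonas and Ravi overlap.
That's a conflict, so the schedule is not conflict-free.

Yes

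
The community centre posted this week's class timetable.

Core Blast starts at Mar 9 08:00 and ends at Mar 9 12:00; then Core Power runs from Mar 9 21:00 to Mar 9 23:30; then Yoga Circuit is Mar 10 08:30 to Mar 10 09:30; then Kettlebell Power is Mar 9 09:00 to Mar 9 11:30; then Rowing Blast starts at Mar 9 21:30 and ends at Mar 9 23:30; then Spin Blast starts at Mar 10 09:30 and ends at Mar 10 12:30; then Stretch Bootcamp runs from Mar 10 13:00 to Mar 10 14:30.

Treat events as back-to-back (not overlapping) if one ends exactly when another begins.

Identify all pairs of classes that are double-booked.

Check each pair: they overlap iff neither finishes before the other starts.
Sorted by start: Core Blast, Kettlebell Power, Core Power, Rowing Blast, Yoga Circuit, Spin Blast, Stretch Bootcamp.
Kettlebell Power starts before Core Blast ends → Core Blast and Kettlebell Power overlap.
Core Power starts after Core Blast ends, so Core Blast has no further overlaps.
Core Power starts after Kettlebell Power ends, so Kettlebell Power has no further overlaps.
Rowing Blast starts before Core Power ends → Core Power and Rowing Blast overlap.
Yoga Circuit starts after Core Power ends, so Core Power has no further overlaps.
Yoga Circuit starts after Rowing Blast ends, so Rowing Blast has no further overlaps.
Spin Blast starts exactly when Yoga Circuit ends (back-to-back, no overlap), so Yoga Circuit has no further overlaps.
Stretch Bootcamp starts after Spin Blast ends.

Core Blast & Kettlebell Power, Core Power & Rowing Blast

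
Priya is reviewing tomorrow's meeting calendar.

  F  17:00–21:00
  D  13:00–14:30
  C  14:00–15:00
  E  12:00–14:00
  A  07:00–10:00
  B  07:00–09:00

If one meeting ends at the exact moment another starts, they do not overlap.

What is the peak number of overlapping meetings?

Sweep the timeline, counting +1 at each start and −1 at each end (ends before starts at a tie):
07:00 start A → 1
07:00 start B → 2
09:00 end B → 1
10:00 end A → 0
12:00 start E → 1
13:00 start D → 2
14:00 end E → 1
14:00 start C → 2
14:30 end D → 1
15:00 end C → 0
17:00 start F → 1
21:00 end F → 0
Peak is 2, at 07:00 (A, B).

2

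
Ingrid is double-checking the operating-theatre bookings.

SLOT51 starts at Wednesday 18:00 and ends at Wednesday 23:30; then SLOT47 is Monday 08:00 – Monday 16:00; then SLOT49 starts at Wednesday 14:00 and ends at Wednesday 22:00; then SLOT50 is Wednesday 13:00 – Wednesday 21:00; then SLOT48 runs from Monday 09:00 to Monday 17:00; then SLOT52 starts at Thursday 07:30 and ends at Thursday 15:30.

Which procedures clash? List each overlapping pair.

SLOT47 & SLOT48, SLOT49 & SLOT50, SLOT49 & SLOT51, SLOT50 & SLOT51

Two intervals overlap when each starts before the other ends.
Sorted by start: SLOT47, SLOT48, SLOT50, SLOT49, SLOT51, SLOT52.
SLOT48 starts before SLOT47 ends → SLOT47 and SLOT48 overlap.
SLOT50 starts after SLOT47 ends, so nothing later overlaps SLOT47 either.
SLOT50 starts after SLOT48 ends, so nothing later overlaps SLOT48 either.
SLOT49 starts before SLOT50 ends → SLOT50 and SLOT49 overlap.
SLOT51 starts before SLOT50 ends → SLOT50 and SLOT51 overlap.
SLOT52 starts after SLOT50 ends.
SLOT51 starts before SLOT49 ends → SLOT49 and SLOT51 overlap.
SLOT52 starts after SLOT49 ends.
SLOT52 starts after SLOT51 ends.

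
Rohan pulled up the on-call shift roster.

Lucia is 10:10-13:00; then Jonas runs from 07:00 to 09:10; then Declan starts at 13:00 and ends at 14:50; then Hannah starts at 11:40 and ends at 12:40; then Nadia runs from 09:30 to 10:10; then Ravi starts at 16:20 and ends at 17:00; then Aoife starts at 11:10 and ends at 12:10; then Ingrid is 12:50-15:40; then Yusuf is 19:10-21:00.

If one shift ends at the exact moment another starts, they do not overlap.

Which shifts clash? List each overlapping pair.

Sorted by start: Jonas, Nadia, Lucia, Aoife, Hannah, Ingrid, Declan, Ravi, Yusuf.
Nadia starts after Jonas ends — done with Jonas.
Lucia starts exactly when Nadia ends (back-to-back, no overlap) — done with Nadia.
Aoife starts before Lucia ends → Lucia and Aoife overlap.
Hannah starts before Lucia ends → Lucia and Hannah overlap.
Ingrid starts before Lucia ends → Lucia and Ingrid overlap.
Declan starts exactly when Lucia ends (back-to-back, no overlap) — done with Lucia.
Hannah starts before Aoife ends → Aoife and Hannah overlap.
Ingrid starts after Aoife ends — done with Aoife.
Ingrid starts after Hannah ends — done with Hannah.
Declan starts before Ingrid ends → Ingrid and Declan overlap.
Ravi starts after Ingrid ends — done with Ingrid.
Ravi starts after Declan ends — done with Declan.
Yusuf starts after Ravi ends.

Aoife & Hannah, Aoife & Lucia, Declan & Ingrid, Hannah & Lucia, Ingrid & Lucia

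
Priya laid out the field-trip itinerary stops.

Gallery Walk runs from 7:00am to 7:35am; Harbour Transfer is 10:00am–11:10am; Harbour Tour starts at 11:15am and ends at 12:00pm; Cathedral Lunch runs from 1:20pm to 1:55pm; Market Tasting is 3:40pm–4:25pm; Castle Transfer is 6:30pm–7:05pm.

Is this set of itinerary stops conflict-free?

Yes

Sorted by start: Gallery Walk, Harbour Transfer, Harbour Tour, Cathedral Lunch, Market Tasting, Castle Transfer.
Harbour Transfer starts after Gallery Walk ends — done with Gallery Walk.
Harbour Tour starts after Harbour Transfer ends — done with Harbour Transfer.
Cathedral Lunch starts after Harbour Tour ends — done with Harbour Tour.
Market Tasting starts after Cathedral Lunch ends — done with Cathedral Lunch.
Castle Transfer starts after Market Tasting ends.
Every pair is clear; the schedule has no overlaps.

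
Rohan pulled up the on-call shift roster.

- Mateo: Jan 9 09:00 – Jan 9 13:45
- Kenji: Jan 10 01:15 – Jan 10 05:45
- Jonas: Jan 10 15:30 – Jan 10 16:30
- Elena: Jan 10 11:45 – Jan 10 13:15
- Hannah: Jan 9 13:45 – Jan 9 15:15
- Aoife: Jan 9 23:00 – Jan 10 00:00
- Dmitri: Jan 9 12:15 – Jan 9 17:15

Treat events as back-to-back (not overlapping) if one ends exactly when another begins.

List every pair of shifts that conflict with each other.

Dmitri & Hannah, Dmitri & Mateo

Sorted by start: Mateo, Dmitri, Hannah, Aoife, Kenji, Elena, Jonas.
Dmitri starts before Mateo ends → Mateo and Dmitri overlap.
Hannah starts exactly when Mateo ends (back-to-back, no overlap), so Mateo has no further overlaps.
Hannah starts before Dmitri ends → Dmitri and Hannah overlap.
Aoife starts after Dmitri ends, so Dmitri has no further overlaps.
Aoife starts after Hannah ends, so Hannah has no further overlaps.
Kenji starts after Aoife ends, so Aoife has no further overlaps.
Elena starts after Kenji ends, so Kenji has no further overlaps.
Jonas starts after Elena ends.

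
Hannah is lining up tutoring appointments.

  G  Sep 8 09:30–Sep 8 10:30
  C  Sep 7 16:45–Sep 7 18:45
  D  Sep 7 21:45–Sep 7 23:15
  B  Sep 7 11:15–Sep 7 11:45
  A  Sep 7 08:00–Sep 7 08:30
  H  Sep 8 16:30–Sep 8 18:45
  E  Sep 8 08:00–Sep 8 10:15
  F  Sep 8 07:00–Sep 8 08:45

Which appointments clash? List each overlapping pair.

E & F, E & G

Check each pair: they overlap iff neither finishes before the other starts.
Sorted by start: A, B, C, D, F, E, G, H.
B starts after A ends — done with A.
C starts after B ends — done with B.
D starts after C ends — done with C.
F starts after D ends — done with D.
E starts before F ends → F and E overlap.
G starts after F ends — done with F.
G starts before E ends → E and G overlap.
H starts after E ends.
H starts after G ends.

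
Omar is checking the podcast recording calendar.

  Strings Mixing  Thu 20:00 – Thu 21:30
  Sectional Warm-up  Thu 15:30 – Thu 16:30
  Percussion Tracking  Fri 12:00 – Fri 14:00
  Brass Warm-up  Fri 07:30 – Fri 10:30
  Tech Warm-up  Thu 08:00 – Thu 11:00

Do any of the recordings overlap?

Sorted by start: Tech Warm-up, Sectional Warm-up, Strings Mixing, Brass Warm-up, Percussion Tracking.
Sectional Warm-up starts after Tech Warm-up ends, so nothing later overlaps Tech Warm-up either.
Strings Mixing starts after Sectional Warm-up ends, so nothing later overlaps Sectional Warm-up either.
Brass Warm-up starts after Strings Mixing ends, so nothing later overlaps Strings Mixing either.
Percussion Tracking starts after Brass Warm-up ends.
Every pair is clear; the schedule has no overlaps.

No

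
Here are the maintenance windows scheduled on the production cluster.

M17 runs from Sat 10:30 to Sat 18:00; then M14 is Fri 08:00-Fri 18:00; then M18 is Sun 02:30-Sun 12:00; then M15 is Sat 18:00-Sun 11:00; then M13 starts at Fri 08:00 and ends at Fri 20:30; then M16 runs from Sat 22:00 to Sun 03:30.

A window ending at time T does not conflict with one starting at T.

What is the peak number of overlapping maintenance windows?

3

Sweep the timeline, counting +1 at each start and −1 at each end (ends before starts at a tie):
Fri 08:00 start M13 → 1
Fri 08:00 start M14 → 2
Fri 18:00 end M14 → 1
Fri 20:30 end M13 → 0
Sat 10:30 start M17 → 1
Sat 18:00 end M17 → 0
Sat 18:00 start M15 → 1
Sat 22:00 start M16 → 2
Sun 02:30 start M18 → 3
Sun 03:30 end M16 → 2
Sun 11:00 end M15 → 1
Sun 12:00 end M18 → 0
Peak is 3, at Sun 02:30 (M15, M16, M18).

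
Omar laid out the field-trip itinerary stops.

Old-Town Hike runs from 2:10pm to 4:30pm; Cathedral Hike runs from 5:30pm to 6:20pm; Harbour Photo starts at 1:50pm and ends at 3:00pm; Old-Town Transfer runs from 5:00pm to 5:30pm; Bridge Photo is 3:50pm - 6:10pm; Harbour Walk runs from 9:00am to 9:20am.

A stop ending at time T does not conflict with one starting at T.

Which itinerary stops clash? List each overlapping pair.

Bridge Photo & Cathedral Hike, Bridge Photo & Old-Town Hike, Bridge Photo & Old-Town Transfer, Harbour Photo & Old-Town Hike

Sorted by start: Harbour Walk, Harbour Photo, Old-Town Hike, Bridge Photo, Old-Town Transfer, Cathedral Hike.
Harbour Photo starts after Harbour Walk ends, so Harbour Walk has no further overlaps.
Old-Town Hike starts before Harbour Photo ends → Harbour Photo and Old-Town Hike overlap.
Bridge Photo starts after Harbour Photo ends, so Harbour Photo has no further overlaps.
Bridge Photo starts before Old-Town Hike ends → Old-Town Hike and Bridge Photo overlap.
Old-Town Transfer starts after Old-Town Hike ends, so Old-Town Hike has no further overlaps.
Old-Town Transfer starts before Bridge Photo ends → Bridge Photo and Old-Town Transfer overlap.
Cathedral Hike starts before Bridge Photo ends → Bridge Photo and Cathedral Hike overlap.
Cathedral Hike starts exactly when Old-Town Transfer ends (back-to-back, no overlap).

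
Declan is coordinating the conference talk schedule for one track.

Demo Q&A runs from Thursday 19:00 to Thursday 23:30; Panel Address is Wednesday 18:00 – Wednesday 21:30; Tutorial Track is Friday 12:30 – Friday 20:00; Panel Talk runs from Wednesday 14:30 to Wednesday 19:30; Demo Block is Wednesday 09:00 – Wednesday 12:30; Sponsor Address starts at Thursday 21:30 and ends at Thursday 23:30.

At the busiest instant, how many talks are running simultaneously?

Sweep the timeline, counting +1 at each start and −1 at each end (ends before starts at a tie):
Wednesday 09:00 start Demo Block → 1
Wednesday 12:30 end Demo Block → 0
Wednesday 14:30 start Panel Talk → 1
Wednesday 18:00 start Panel Address → 2
Wednesday 19:30 end Panel Talk → 1
Wednesday 21:30 end Panel Address → 0
Thursday 19:00 start Demo Q&A → 1
Thursday 21:30 start Sponsor Address → 2
Thursday 23:30 end Demo Q&A → 1
Thursday 23:30 end Sponsor Address → 0
Friday 12:30 start Tutorial Track → 1
Friday 20:00 end Tutorial Track → 0
Peak is 2, at Wednesday 18:00 (Panel Address, Panel Talk).

2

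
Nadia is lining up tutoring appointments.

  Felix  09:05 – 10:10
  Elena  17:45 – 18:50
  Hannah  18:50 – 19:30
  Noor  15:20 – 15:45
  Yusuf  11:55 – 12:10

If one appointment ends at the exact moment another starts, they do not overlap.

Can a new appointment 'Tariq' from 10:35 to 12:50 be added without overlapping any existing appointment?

No — it overlaps Yusuf

Felix: ends 10:10 at or before Tariq starts 10:35 → clear.
Yusuf: starts 11:55 before Tariq ends 12:50, and ends 12:10 after Tariq starts 10:35 → overlap.
Noor: starts 15:20 at or after Tariq ends 12:50 → clear.
Elena: starts 17:45 at or after Tariq ends 12:50 → clear.
Hannah: starts 18:50 at or after Tariq ends 12:50 → clear.
Tariq overlaps Yusuf.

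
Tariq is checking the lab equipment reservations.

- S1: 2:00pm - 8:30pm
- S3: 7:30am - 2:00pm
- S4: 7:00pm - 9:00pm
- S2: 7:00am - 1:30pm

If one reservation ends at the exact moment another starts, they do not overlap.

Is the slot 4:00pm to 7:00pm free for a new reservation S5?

No — it overlaps S1

S2: ends 1:30pm at or before S5 starts 4:00pm → clear.
S3: ends 2:00pm at or before S5 starts 4:00pm → clear.
S1: starts 2:00pm before S5 ends 7:00pm, and ends 8:30pm after S5 starts 4:00pm → overlap.
S4: starts 7:00pm at or after S5 ends 7:00pm → clear.
S5 overlaps S1.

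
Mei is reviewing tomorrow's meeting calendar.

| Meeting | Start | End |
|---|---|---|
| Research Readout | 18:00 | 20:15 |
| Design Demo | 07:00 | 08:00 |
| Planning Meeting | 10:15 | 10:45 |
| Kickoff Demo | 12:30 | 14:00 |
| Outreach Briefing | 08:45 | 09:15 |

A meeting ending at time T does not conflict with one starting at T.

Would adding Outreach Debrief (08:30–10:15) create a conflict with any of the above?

Design Demo: ends 08:00 at or before Outreach Debrief starts 08:30 → clear.
Outreach Briefing: starts 08:45 before Outreach Debrief ends 10:15, and ends 09:15 after Outreach Debrief starts 08:30 → overlap.
Planning Meeting: starts 10:15 at or after Outreach Debrief ends 10:15 → clear.
Kickoff Demo: starts 12:30 at or after Outreach Debrief ends 10:15 → clear.
Research Readout: starts 18:00 at or after Outreach Debrief ends 10:15 → clear.
Outreach Debrief overlaps Outreach Briefing.

Yes — it overlaps Outreach Briefing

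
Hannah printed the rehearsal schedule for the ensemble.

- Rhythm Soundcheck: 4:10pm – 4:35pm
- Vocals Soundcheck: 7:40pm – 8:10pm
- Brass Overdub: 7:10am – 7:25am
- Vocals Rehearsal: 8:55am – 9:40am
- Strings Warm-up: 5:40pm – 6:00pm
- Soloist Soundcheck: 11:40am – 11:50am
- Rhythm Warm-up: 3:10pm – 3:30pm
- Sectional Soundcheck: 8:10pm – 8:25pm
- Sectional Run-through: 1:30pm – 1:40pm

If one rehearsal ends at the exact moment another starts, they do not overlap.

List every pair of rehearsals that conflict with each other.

Check each pair: they overlap iff neither finishes before the other starts.
Sorted by start: Brass Overdub, Vocals Rehearsal, Soloist Soundcheck, Sectional Run-through, Rhythm Warm-up, Rhythm Soundcheck, Strings Warm-up, Vocals Soundcheck, Sectional Soundcheck.
Vocals Rehearsal starts after Brass Overdub ends, so Brass Overdub has no further overlaps.
Soloist Soundcheck starts after Vocals Rehearsal ends, so Vocals Rehearsal has no further overlaps.
Sectional Run-through starts after Soloist Soundcheck ends, so Soloist Soundcheck has no further overlaps.
Rhythm Warm-up starts after Sectional Run-through ends, so Sectional Run-through has no further overlaps.
Rhythm Soundcheck starts after Rhythm Warm-up ends, so Rhythm Warm-up has no further overlaps.
Strings Warm-up starts after Rhythm Soundcheck ends, so Rhythm Soundcheck has no further overlaps.
Vocals Soundcheck starts after Strings Warm-up ends, so Strings Warm-up has no further overlaps.
Sectional Soundcheck starts exactly when Vocals Soundcheck ends (back-to-back, no overlap).

no overlapping pairs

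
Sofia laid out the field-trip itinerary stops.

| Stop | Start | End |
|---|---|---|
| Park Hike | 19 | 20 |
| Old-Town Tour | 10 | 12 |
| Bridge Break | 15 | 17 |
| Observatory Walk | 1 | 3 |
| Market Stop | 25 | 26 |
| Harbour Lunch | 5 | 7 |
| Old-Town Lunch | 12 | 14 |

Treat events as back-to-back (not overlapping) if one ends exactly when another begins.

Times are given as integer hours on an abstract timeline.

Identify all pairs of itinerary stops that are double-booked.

Two intervals overlap when each starts before the other ends.
Sorted by start: Observatory Walk, Harbour Lunch, Old-Town Tour, Old-Town Lunch, Bridge Break, Park Hike, Market Stop.
Harbour Lunch starts after Observatory Walk ends, so Observatory Walk has no further overlaps.
Old-Town Tour starts after Harbour Lunch ends, so Harbour Lunch has no further overlaps.
Old-Town Lunch starts exactly when Old-Town Tour ends (back-to-back, no overlap), so Old-Town Tour has no further overlaps.
Bridge Break starts after Old-Town Lunch ends, so Old-Town Lunch has no further overlaps.
Park Hike starts after Bridge Break ends, so Bridge Break has no further overlaps.
Market Stop starts after Park Hike ends.

no conflicts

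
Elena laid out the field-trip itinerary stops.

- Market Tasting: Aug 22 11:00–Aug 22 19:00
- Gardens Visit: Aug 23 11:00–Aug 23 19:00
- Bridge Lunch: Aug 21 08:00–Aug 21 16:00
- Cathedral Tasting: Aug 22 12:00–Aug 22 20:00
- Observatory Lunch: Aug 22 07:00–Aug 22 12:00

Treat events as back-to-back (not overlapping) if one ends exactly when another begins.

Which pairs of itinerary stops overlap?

Check each pair: they overlap iff neither finishes before the other starts.
Sorted by start: Bridge Lunch, Observatory Lunch, Market Tasting, Cathedral Tasting, Gardens Visit.
Observatory Lunch starts after Bridge Lunch ends, so nothing later overlaps Bridge Lunch either.
Market Tasting starts before Observatory Lunch ends → Observatory Lunch and Market Tasting overlap.
Cathedral Tasting starts exactly when Observatory Lunch ends (back-to-back, no overlap), so nothing later overlaps Observatory Lunch either.
Cathedral Tasting starts before Market Tasting ends → Market Tasting and Cathedral Tasting overlap.
Gardens Visit starts after Market Tasting ends.
Gardens Visit starts after Cathedral Tasting ends.

Cathedral Tasting & Market Tasting, Market Tasting & Observatory Lunch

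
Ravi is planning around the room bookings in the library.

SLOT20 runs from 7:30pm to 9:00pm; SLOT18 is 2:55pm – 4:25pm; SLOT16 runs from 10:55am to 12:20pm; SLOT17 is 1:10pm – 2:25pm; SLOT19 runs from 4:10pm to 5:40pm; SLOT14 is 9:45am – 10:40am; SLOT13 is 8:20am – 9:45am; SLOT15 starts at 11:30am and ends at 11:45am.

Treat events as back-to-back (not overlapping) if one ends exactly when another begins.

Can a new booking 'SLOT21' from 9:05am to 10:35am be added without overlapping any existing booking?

SLOT13: starts 8:20am before SLOT21 ends 10:35am, and ends 9:45am after SLOT21 starts 9:05am → overlap.
SLOT14: starts 9:45am before SLOT21 ends 10:35am, and ends 10:40am after SLOT21 starts 9:05am → overlap.
SLOT16: starts 10:55am at or after SLOT21 ends 10:35am → clear.
SLOT15: starts 11:30am at or after SLOT21 ends 10:35am → clear.
SLOT17: starts 1:10pm at or after SLOT21 ends 10:35am → clear.
SLOT18: starts 2:55pm at or after SLOT21 ends 10:35am → clear.
SLOT19: starts 4:10pm at or after SLOT21 ends 10:35am → clear.
SLOT20: starts 7:30pm at or after SLOT21 ends 10:35am → clear.
SLOT21 overlaps SLOT13, SLOT14.

No — it overlaps SLOT13, SLOT14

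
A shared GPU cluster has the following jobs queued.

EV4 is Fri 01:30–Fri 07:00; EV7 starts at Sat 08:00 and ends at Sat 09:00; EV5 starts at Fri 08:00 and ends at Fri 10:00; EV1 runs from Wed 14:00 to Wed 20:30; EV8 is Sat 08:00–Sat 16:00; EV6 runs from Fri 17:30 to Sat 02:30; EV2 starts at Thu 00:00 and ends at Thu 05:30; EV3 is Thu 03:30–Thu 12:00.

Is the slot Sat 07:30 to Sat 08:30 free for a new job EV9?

EV1: ends Wed 20:30 at or before EV9 starts Sat 07:30 → clear.
EV2: ends Thu 05:30 at or before EV9 starts Sat 07:30 → clear.
EV3: ends Thu 12:00 at or before EV9 starts Sat 07:30 → clear.
EV4: ends Fri 07:00 at or before EV9 starts Sat 07:30 → clear.
EV5: ends Fri 10:00 at or before EV9 starts Sat 07:30 → clear.
EV6: ends Sat 02:30 at or before EV9 starts Sat 07:30 → clear.
EV7: starts Sat 08:00 before EV9 ends Sat 08:30, and ends Sat 09:00 after EV9 starts Sat 07:30 → overlap.
EV8: starts Sat 08:00 before EV9 ends Sat 08:30, and ends Sat 16:00 after EV9 starts Sat 07:30 → overlap.
EV9 overlaps EV7, EV8.

No — it overlaps EV7, EV8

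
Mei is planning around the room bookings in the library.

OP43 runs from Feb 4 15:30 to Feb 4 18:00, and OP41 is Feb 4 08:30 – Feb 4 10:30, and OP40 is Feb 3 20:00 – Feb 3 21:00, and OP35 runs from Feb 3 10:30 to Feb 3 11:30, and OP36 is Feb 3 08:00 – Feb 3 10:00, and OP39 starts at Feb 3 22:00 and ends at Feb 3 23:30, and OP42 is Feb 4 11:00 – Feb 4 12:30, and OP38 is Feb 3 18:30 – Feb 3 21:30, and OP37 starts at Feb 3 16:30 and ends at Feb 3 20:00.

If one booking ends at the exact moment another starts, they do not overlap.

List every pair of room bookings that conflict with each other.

Sorted by start: OP36, OP35, OP37, OP38, OP40, OP39, OP41, OP42, OP43.
OP35 starts after OP36 ends — done with OP36.
OP37 starts after OP35 ends — done with OP35.
OP38 starts before OP37 ends → OP37 and OP38 overlap.
OP40 starts exactly when OP37 ends (back-to-back, no overlap) — done with OP37.
OP40 starts before OP38 ends → OP38 and OP40 overlap.
OP39 starts after OP38 ends — done with OP38.
OP39 starts after OP40 ends — done with OP40.
OP41 starts after OP39 ends — done with OP39.
OP42 starts after OP41 ends — done with OP41.
OP43 starts after OP42 ends.

OP37 & OP38, OP38 & OP40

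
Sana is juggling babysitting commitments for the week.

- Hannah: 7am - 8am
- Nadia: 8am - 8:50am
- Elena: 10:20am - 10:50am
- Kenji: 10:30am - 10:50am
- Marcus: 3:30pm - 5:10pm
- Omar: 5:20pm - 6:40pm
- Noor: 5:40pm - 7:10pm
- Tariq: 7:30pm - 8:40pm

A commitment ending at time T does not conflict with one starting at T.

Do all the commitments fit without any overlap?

Sorted by start: Hannah, Nadia, Elena, Kenji, Marcus, Omar, Noor, Tariq.
Nadia starts exactly when Hannah ends (back-to-back, no overlap), so Hannah has no further overlaps.
Elena starts after Nadia ends, so Nadia has no further overlaps.
Kenji starts before Elena ends → Elena and Kenji overlap.
That's a conflict, so the schedule is not conflict-free.

No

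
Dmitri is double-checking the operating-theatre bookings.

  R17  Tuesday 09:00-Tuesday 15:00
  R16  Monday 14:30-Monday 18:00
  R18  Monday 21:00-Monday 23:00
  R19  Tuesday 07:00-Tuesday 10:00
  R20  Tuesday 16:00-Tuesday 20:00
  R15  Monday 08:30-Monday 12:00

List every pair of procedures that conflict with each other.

Sorted by start: R15, R16, R18, R19, R17, R20.
R16 starts after R15 ends — done with R15.
R18 starts after R16 ends — done with R16.
R19 starts after R18 ends — done with R18.
R17 starts before R19 ends → R19 and R17 overlap.
R20 starts after R19 ends.
R20 starts after R17 ends.

R17 & R19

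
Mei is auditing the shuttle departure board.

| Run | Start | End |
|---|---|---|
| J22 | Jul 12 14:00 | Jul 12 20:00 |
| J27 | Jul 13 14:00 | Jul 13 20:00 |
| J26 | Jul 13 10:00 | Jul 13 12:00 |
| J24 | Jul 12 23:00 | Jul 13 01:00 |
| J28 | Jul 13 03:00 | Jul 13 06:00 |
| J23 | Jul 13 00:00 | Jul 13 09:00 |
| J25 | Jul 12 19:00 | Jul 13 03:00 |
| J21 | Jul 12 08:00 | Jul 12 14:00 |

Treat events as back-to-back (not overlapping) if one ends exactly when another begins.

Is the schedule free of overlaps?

No

Check each pair: they overlap iff neither finishes before the other starts.
Sorted by start: J21, J22, J25, J24, J23, J28, J26, J27.
J22 starts exactly when J21 ends (back-to-back, no overlap) — done with J21.
J25 starts before J22 ends → J22 and J25 overlap.
That's a conflict, so the schedule is not conflict-free.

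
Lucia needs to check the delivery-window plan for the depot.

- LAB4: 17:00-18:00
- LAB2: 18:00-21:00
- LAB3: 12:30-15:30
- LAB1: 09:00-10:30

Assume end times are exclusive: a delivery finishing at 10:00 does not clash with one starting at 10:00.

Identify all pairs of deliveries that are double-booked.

Sorted by start: LAB1, LAB3, LAB4, LAB2.
LAB3 starts after LAB1 ends — done with LAB1.
LAB4 starts after LAB3 ends — done with LAB3.
LAB2 starts exactly when LAB4 ends (back-to-back, no overlap).

no overlapping pairs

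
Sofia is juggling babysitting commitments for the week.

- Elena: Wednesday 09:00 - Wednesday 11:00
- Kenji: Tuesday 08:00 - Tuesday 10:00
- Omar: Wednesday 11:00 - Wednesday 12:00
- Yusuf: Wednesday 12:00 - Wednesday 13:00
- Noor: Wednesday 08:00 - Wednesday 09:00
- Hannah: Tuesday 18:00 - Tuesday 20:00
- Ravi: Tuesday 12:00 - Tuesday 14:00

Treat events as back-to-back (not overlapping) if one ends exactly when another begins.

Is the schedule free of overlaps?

Two intervals overlap when each starts before the other ends.
Sorted by start: Kenji, Ravi, Hannah, Noor, Elena, Omar, Yusuf.
Ravi starts after Kenji ends — done with Kenji.
Hannah starts after Ravi ends — done with Ravi.
Noor starts after Hannah ends — done with Hannah.
Elena starts exactly when Noor ends (back-to-back, no overlap) — done with Noor.
Omar starts exactly when Elena ends (back-to-back, no overlap) — done with Elena.
Yusuf starts exactly when Omar ends (back-to-back, no overlap).
Every pair is clear; the schedule has no overlaps.

Yes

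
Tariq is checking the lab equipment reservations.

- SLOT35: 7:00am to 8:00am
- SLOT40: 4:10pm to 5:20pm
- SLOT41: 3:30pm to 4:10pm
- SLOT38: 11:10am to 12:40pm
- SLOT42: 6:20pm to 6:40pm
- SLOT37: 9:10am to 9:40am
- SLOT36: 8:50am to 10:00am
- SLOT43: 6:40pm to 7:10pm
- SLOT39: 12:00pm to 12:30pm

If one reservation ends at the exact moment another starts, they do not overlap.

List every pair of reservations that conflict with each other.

SLOT36 & SLOT37, SLOT38 & SLOT39

Sorted by start: SLOT35, SLOT36, SLOT37, SLOT38, SLOT39, SLOT41, SLOT40, SLOT42, SLOT43.
SLOT36 starts after SLOT35 ends; SLOT35 is clear from here.
SLOT37 starts before SLOT36 ends → SLOT36 and SLOT37 overlap.
SLOT38 starts after SLOT36 ends; SLOT36 is clear from here.
SLOT38 starts after SLOT37 ends; SLOT37 is clear from here.
SLOT39 starts before SLOT38 ends → SLOT38 and SLOT39 overlap.
SLOT41 starts after SLOT38 ends; SLOT38 is clear from here.
SLOT41 starts after SLOT39 ends; SLOT39 is clear from here.
SLOT40 starts exactly when SLOT41 ends (back-to-back, no overlap); SLOT41 is clear from here.
SLOT42 starts after SLOT40 ends; SLOT40 is clear from here.
SLOT43 starts exactly when SLOT42 ends (back-to-back, no overlap).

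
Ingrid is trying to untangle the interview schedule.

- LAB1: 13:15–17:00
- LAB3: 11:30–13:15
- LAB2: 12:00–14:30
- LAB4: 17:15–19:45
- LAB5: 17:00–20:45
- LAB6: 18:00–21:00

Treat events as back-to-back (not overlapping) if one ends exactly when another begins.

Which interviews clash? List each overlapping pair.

LAB1 & LAB2, LAB2 & LAB3, LAB4 & LAB5, LAB4 & LAB6, LAB5 & LAB6

Two intervals overlap when each starts before the other ends.
Sorted by start: LAB3, LAB2, LAB1, LAB5, LAB4, LAB6.
LAB2 starts before LAB3 ends → LAB3 and LAB2 overlap.
LAB1 starts exactly when LAB3 ends (back-to-back, no overlap), so LAB3 has no further overlaps.
LAB1 starts before LAB2 ends → LAB2 and LAB1 overlap.
LAB5 starts after LAB2 ends, so LAB2 has no further overlaps.
LAB5 starts exactly when LAB1 ends (back-to-back, no overlap), so LAB1 has no further overlaps.
LAB4 starts before LAB5 ends → LAB5 and LAB4 overlap.
LAB6 starts before LAB5 ends → LAB5 and LAB6 overlap.
LAB6 starts before LAB4 ends → LAB4 and LAB6 overlap.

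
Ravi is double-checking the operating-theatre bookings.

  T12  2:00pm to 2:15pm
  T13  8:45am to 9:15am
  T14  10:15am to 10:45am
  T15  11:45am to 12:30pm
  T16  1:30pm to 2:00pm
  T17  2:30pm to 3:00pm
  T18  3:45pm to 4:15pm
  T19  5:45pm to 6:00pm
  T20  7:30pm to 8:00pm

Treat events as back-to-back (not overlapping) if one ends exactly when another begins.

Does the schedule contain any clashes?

Sorted by start: T13, T14, T15, T16, T12, T17, T18, T19, T20.
T14 starts after T13 ends; T13 is clear from here.
T15 starts after T14 ends; T14 is clear from here.
T16 starts after T15 ends; T15 is clear from here.
T12 starts exactly when T16 ends (back-to-back, no overlap); T16 is clear from here.
T17 starts after T12 ends; T12 is clear from here.
T18 starts after T17 ends; T17 is clear from here.
T19 starts after T18 ends; T18 is clear from here.
T20 starts after T19 ends.
Every pair is clear; the schedule has no overlaps.

No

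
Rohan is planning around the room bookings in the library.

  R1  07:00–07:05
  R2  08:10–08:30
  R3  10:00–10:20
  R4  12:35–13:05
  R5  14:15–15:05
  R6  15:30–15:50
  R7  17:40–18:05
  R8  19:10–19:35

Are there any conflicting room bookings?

Check each pair: they overlap iff neither finishes before the other starts.
Sorted by start: R1, R2, R3, R4, R5, R6, R7, R8.
R2 starts after R1 ends, so R1 has no further overlaps.
R3 starts after R2 ends, so R2 has no further overlaps.
R4 starts after R3 ends, so R3 has no further overlaps.
R5 starts after R4 ends, so R4 has no further overlaps.
R6 starts after R5 ends, so R5 has no further overlaps.
R7 starts after R6 ends, so R6 has no further overlaps.
R8 starts after R7 ends.
Every pair is clear; the schedule has no overlaps.

No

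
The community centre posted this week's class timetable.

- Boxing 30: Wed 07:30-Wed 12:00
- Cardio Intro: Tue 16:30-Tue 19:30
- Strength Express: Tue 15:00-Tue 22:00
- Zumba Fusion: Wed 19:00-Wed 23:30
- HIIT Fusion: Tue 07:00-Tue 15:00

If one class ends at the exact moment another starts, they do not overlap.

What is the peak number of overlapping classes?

Walk through starts and ends in time order (an end at T is processed before a start at T):
Tue 07:00 start HIIT Fusion → 1
Tue 15:00 end HIIT Fusion → 0
Tue 15:00 start Strength Express → 1
Tue 16:30 start Cardio Intro → 2
Tue 19:30 end Cardio Intro → 1
Tue 22:00 end Strength Express → 0
Wed 07:30 start Boxing 30 → 1
Wed 12:00 end Boxing 30 → 0
Wed 19:00 start Zumba Fusion → 1
Wed 23:30 end Zumba Fusion → 0
Peak is 2, at Tue 16:30 (Cardio Intro, Strength Express).

2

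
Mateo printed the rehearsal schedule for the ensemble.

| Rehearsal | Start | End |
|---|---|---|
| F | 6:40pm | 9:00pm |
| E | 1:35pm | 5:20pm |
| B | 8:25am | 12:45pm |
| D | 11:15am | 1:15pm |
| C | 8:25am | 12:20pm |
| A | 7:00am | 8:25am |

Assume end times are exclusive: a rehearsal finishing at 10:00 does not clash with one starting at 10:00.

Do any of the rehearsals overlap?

Yes

Check each pair: they overlap iff neither finishes before the other starts.
Sorted by start: A, B, C, D, E, F.
B starts exactly when A ends (back-to-back, no overlap), so nothing later overlaps A either.
C starts before B ends → B and C overlap.
That's a conflict, so the schedule is not conflict-free.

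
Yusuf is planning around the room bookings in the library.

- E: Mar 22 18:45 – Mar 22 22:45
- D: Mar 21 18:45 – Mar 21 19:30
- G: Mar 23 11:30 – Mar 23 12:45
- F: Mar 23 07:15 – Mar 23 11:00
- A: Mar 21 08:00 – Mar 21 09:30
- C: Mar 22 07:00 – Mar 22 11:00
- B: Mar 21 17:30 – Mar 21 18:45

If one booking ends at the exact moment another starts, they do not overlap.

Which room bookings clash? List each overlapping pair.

no conflicts

Sorted by start: A, B, D, C, E, F, G.
B starts after A ends — done with A.
D starts exactly when B ends (back-to-back, no overlap) — done with B.
C starts after D ends — done with D.
E starts after C ends — done with C.
F starts after E ends — done with E.
G starts after F ends.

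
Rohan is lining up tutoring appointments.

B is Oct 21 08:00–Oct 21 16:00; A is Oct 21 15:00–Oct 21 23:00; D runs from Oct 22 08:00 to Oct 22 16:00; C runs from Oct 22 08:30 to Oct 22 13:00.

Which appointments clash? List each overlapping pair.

A & B, C & D

Check each pair: they overlap iff neither finishes before the other starts.
Sorted by start: B, A, D, C.
A starts before B ends → B and A overlap.
D starts after B ends — done with B.
D starts after A ends — done with A.
C starts before D ends → D and C overlap.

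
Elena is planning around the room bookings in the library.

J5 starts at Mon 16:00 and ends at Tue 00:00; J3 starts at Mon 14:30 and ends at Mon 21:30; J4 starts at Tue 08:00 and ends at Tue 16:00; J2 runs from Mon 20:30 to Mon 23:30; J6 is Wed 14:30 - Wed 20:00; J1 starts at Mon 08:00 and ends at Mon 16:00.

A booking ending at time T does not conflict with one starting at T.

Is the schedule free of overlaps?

Sorted by start: J1, J3, J5, J2, J4, J6.
J3 starts before J1 ends → J1 and J3 overlap.
That's a conflict, so the schedule is not conflict-free.

No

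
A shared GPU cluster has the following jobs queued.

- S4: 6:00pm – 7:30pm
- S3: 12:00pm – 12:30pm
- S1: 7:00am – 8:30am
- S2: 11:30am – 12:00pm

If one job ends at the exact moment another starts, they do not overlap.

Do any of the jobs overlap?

Sorted by start: S1, S2, S3, S4.
S2 starts after S1 ends, so S1 has no further overlaps.
S3 starts exactly when S2 ends (back-to-back, no overlap), so S2 has no further overlaps.
S4 starts after S3 ends.
Every pair is clear; the schedule has no overlaps.

No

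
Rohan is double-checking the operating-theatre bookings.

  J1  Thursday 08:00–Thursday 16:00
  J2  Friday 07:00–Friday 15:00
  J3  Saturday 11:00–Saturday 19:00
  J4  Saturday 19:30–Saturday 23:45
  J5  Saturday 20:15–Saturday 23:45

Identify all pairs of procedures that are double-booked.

J4 & J5

Sorted by start: J1, J2, J3, J4, J5.
J2 starts after J1 ends; J1 is clear from here.
J3 starts after J2 ends; J2 is clear from here.
J4 starts after J3 ends; J3 is clear from here.
J5 starts before J4 ends → J4 and J5 overlap.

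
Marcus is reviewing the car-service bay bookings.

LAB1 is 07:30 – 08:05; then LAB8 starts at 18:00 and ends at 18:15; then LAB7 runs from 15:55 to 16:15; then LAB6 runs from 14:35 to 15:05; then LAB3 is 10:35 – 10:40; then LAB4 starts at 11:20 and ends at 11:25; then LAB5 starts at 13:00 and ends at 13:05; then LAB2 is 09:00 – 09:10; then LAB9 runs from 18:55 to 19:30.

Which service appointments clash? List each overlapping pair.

Two intervals overlap when each starts before the other ends.
Sorted by start: LAB1, LAB2, LAB3, LAB4, LAB5, LAB6, LAB7, LAB8, LAB9.
LAB2 starts after LAB1 ends, so LAB1 has no further overlaps.
LAB3 starts after LAB2 ends, so LAB2 has no further overlaps.
LAB4 starts after LAB3 ends, so LAB3 has no further overlaps.
LAB5 starts after LAB4 ends, so LAB4 has no further overlaps.
LAB6 starts after LAB5 ends, so LAB5 has no further overlaps.
LAB7 starts after LAB6 ends, so LAB6 has no further overlaps.
LAB8 starts after LAB7 ends, so LAB7 has no further overlaps.
LAB9 starts after LAB8 ends.

none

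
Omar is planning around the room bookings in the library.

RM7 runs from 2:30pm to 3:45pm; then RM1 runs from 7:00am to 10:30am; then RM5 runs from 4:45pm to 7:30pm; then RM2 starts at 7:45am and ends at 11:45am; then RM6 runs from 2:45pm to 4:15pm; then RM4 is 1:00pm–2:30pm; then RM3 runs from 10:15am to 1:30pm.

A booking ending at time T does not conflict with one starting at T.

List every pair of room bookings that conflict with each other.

RM1 & RM2, RM1 & RM3, RM2 & RM3, RM3 & RM4, RM6 & RM7

Two intervals overlap when each starts before the other ends.
Sorted by start: RM1, RM2, RM3, RM4, RM7, RM6, RM5.
RM2 starts before RM1 ends → RM1 and RM2 overlap.
RM3 starts before RM1 ends → RM1 and RM3 overlap.
RM4 starts after RM1 ends, so RM1 has no further overlaps.
RM3 starts before RM2 ends → RM2 and RM3 overlap.
RM4 starts after RM2 ends, so RM2 has no further overlaps.
RM4 starts before RM3 ends → RM3 and RM4 overlap.
RM7 starts after RM3 ends, so RM3 has no further overlaps.
RM7 starts exactly when RM4 ends (back-to-back, no overlap), so RM4 has no further overlaps.
RM6 starts before RM7 ends → RM7 and RM6 overlap.
RM5 starts after RM7 ends.
RM5 starts after RM6 ends.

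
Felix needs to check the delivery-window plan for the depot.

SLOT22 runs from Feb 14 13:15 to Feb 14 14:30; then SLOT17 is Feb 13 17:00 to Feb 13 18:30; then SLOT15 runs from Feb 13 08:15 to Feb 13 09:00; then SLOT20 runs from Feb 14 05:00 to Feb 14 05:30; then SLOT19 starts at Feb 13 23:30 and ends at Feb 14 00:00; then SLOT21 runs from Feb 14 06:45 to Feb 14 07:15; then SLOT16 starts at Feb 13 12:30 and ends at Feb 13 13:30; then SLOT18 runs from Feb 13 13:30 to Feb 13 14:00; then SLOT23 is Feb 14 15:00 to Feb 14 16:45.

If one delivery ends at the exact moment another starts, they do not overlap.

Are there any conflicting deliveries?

Two intervals overlap when each starts before the other ends.
Sorted by start: SLOT15, SLOT16, SLOT18, SLOT17, SLOT19, SLOT20, SLOT21, SLOT22, SLOT23.
SLOT16 starts after SLOT15 ends; SLOT15 is clear from here.
SLOT18 starts exactly when SLOT16 ends (back-to-back, no overlap); SLOT16 is clear from here.
SLOT17 starts after SLOT18 ends; SLOT18 is clear from here.
SLOT19 starts after SLOT17 ends; SLOT17 is clear from here.
SLOT20 starts after SLOT19 ends; SLOT19 is clear from here.
SLOT21 starts after SLOT20 ends; SLOT20 is clear from here.
SLOT22 starts after SLOT21 ends; SLOT21 is clear from here.
SLOT23 starts after SLOT22 ends.
Every pair is clear; the schedule has no overlaps.

No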